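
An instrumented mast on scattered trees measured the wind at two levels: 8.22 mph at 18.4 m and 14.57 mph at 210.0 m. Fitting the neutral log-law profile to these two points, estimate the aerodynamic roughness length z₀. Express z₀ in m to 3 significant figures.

Log law: V(z) ∝ ln(z/z₀). With r = V₁/V₂ = 8.22/14.57 = 0.56417,
r · ln(z₂/z₀) = ln(z₁/z₀) ⇒ ln z₀ = (ln z₁ − r·ln z₂)/(1 − r)
ln z₀ = (2.91235 − 0.56417×5.34711) / 0.43583 = -0.2394
z₀ = exp(-0.2394) = 0.7871 m

z₀ ≈ 0.787 m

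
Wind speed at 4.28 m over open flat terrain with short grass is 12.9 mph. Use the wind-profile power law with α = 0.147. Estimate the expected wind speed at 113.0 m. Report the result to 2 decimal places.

Power-law profile: V₂ = V₁ · (z₂/z₁)^α
V₂ = 12.9 × (113.0/4.28)^0.147 = 12.9 × (26.4019)^0.147
    = 12.9 × 1.6180 = 20.8723 mph

20.87 mph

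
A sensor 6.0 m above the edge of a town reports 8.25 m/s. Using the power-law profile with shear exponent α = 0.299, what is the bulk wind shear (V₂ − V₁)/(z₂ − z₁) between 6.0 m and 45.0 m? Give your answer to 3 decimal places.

Power law: V₂ = V₁ · (z₂/z₁)^α = 8.25 × (7.5000)^0.299 = 15.0694 m/s
ΔV/Δz = (15.0694 − 8.25)/(45.0 − 6.0) = 6.8194/39.0000 = 0.17486 m/s/m

0.175 m/s/m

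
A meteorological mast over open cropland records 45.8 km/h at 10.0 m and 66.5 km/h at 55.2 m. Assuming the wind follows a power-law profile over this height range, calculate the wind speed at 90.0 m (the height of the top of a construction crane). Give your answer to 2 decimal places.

73.99 km/h

First find α: α = ln(V₂/V₁)/ln(z₂/z₁) = ln(66.5/45.8)/ln(55.2/10.0) = 0.37292/1.70838 = 0.2183
Extrapolate from 55.2 m to 90.0 m: V₃ = 66.5 × (90.0/55.2)^0.2183 = 66.5 × 1.1126 = 73.9886 km/h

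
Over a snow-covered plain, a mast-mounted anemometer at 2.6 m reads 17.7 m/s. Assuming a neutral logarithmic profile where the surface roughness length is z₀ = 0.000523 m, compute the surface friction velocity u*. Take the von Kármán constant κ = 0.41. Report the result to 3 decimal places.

Log law: V(z) = (u*/κ) · ln(z/z₀) ⇒ u* = κ · V / ln(z/z₀)
u* = 0.41 × 17.7 / ln(2.6/0.000523) = 0.41 × 17.7 / 8.5114
   = 7.2570 / 8.5114 = 0.8526 m/s

u* ≈ 0.853 m/s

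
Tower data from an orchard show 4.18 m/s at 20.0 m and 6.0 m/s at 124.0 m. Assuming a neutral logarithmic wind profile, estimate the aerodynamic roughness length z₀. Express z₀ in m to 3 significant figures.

z₀ ≈ 0.303 m

Log law: V(z) ∝ ln(z/z₀). With r = V₁/V₂ = 4.18/6.0 = 0.69667,
r · ln(z₂/z₀) = ln(z₁/z₀) ⇒ ln z₀ = (ln z₁ − r·ln z₂)/(1 − r)
ln z₀ = (2.99573 − 0.69667×4.82028) / 0.30333 = -1.1947
z₀ = exp(-1.1947) = 0.3028 m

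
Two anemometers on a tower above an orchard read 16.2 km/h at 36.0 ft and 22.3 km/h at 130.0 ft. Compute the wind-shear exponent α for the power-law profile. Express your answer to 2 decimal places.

α ≈ 0.25

Power law: V₂/V₁ = (z₂/z₁)^α ⇒ α = ln(V₂/V₁) / ln(z₂/z₁)
α = ln(22.3/16.2) / ln(130.0/36.0) = ln(1.3765) / ln(3.6111)
  = 0.31958 / 1.28402 = 0.24889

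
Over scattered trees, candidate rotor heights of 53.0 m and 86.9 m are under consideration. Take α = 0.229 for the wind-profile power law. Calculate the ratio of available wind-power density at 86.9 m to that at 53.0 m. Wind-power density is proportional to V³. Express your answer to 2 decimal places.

Speed ratio: V_B/V_A = (z_B/z_A)^α = (86.9/53.0)^0.229 = (1.6396)^0.229 = 1.11989
Power-density ratio: P_B/P_A = (V_B/V_A)³ = (1.11989)³ = 1.40452

1.40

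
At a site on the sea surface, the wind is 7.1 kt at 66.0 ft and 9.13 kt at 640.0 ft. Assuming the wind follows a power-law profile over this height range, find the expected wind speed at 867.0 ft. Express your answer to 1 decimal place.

9.4 kt

First find α: α = ln(V₂/V₁)/ln(z₂/z₁) = ln(9.13/7.1)/ln(640.0/66.0) = 0.25147/2.27181 = 0.1107
Extrapolate from 640.0 ft to 867.0 ft: V₃ = 9.13 × (867.0/640.0)^0.1107 = 9.13 × 1.0342 = 9.4420 kt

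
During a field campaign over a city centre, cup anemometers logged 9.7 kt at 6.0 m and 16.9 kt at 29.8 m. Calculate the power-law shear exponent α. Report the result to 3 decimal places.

α ≈ 0.346

Power law: V₂/V₁ = (z₂/z₁)^α ⇒ α = ln(V₂/V₁) / ln(z₂/z₁)
α = ln(16.9/9.7) / ln(29.8/6.0) = ln(1.7423) / ln(4.9667)
  = 0.55519 / 1.60275 = 0.34640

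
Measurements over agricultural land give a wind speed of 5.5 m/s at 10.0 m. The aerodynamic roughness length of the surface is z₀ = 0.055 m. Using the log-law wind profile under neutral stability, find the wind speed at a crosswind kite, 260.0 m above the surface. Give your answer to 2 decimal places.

Log law: V(z) ∝ ln(z/z₀), so V₂/V₁ = ln(z₂/z₀) / ln(z₁/z₀).
ln(260.0/0.055) = 8.4611, ln(10.0/0.055) = 5.2030
V₂ = 5.5 × 8.4611/5.2030 = 5.5 × 1.6262 = 8.9441 m/s

8.94 m/s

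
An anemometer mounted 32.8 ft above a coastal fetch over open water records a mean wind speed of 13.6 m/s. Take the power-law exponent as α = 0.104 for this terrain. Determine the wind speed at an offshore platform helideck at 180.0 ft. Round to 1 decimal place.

16.2 m/s

Power-law profile: V₂ = V₁ · (z₂/z₁)^α
V₂ = 13.6 × (180.0/32.8)^0.104 = 13.6 × (5.4878)^0.104
    = 13.6 × 1.1937 = 16.2344 m/s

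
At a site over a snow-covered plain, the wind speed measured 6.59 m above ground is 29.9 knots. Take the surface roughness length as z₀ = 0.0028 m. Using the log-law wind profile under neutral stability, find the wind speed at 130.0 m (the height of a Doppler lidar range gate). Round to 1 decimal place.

41.4 knots

Log law: V(z) ∝ ln(z/z₀), so V₂/V₁ = ln(z₂/z₀) / ln(z₁/z₀).
ln(130.0/0.0028) = 10.7457, ln(6.59/0.0028) = 7.7637
V₂ = 29.9 × 10.7457/7.7637 = 29.9 × 1.3841 = 41.3844 knots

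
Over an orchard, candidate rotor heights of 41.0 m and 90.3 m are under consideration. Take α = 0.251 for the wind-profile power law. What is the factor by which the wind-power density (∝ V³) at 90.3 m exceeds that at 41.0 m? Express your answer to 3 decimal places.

Speed ratio: V_B/V_A = (z_B/z_A)^α = (90.3/41.0)^0.251 = (2.2024)^0.251 = 1.21918
Power-density ratio: P_B/P_A = (V_B/V_A)³ = (1.21918)³ = 1.81220

1.812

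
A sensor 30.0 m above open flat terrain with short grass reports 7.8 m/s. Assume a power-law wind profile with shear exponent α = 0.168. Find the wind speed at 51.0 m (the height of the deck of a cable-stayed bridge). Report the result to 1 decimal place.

Power-law profile: V₂ = V₁ · (z₂/z₁)^α
V₂ = 7.8 × (51.0/30.0)^0.168 = 7.8 × (1.7000)^0.168
    = 7.8 × 1.0932 = 8.5273 m/s

8.5 m/s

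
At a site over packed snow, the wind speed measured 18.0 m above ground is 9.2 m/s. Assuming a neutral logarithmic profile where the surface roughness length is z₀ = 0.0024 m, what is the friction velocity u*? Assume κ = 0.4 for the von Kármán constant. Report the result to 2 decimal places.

Log law: V(z) = (u*/κ) · ln(z/z₀) ⇒ u* = κ · V / ln(z/z₀)
u* = 0.4 × 9.2 / ln(18.0/0.0024) = 0.4 × 9.2 / 8.9227
   = 3.6800 / 8.9227 = 0.4124 m/s

u* ≈ 0.41 m/s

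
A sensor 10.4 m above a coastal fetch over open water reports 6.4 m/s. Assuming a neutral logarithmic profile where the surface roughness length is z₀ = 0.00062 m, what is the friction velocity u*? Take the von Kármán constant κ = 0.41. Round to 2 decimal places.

Log law: V(z) = (u*/κ) · ln(z/z₀) ⇒ u* = κ · V / ln(z/z₀)
u* = 0.41 × 6.4 / ln(10.4/0.00062) = 0.41 × 6.4 / 9.7276
   = 2.6240 / 9.7276 = 0.2697 m/s

u* ≈ 0.27 m/s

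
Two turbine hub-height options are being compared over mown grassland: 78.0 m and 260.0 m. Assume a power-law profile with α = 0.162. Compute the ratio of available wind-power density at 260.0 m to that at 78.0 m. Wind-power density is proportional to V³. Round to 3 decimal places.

1.795

Speed ratio: V_B/V_A = (z_B/z_A)^α = (260.0/78.0)^0.162 = (3.3333)^0.162 = 1.21536
Power-density ratio: P_B/P_A = (V_B/V_A)³ = (1.21536)³ = 1.79523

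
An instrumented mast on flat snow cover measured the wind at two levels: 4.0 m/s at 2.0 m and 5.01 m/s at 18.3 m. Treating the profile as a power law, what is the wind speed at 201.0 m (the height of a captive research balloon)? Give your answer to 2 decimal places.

6.39 m/s

First find α: α = ln(V₂/V₁)/ln(z₂/z₁) = ln(5.01/4.0)/ln(18.3/2.0) = 0.22514/2.21375 = 0.1017
Extrapolate from 18.3 m to 201.0 m: V₃ = 5.01 × (201.0/18.3)^0.1017 = 5.01 × 1.2760 = 6.3927 m/s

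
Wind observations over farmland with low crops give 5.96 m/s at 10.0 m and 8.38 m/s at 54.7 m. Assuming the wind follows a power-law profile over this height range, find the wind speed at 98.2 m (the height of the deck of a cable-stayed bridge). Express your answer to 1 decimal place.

First find α: α = ln(V₂/V₁)/ln(z₂/z₁) = ln(8.38/5.96)/ln(54.7/10.0) = 0.34078/1.69928 = 0.2005
Extrapolate from 54.7 m to 98.2 m: V₃ = 8.38 × (98.2/54.7)^0.2005 = 8.38 × 1.1245 = 9.4234 m/s

9.4 m/s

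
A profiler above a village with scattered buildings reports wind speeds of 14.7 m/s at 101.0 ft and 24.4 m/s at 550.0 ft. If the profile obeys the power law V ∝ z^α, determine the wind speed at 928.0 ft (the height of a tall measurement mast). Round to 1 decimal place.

28.5 m/s

First find α: α = ln(V₂/V₁)/ln(z₂/z₁) = ln(24.4/14.7)/ln(550.0/101.0) = 0.50674/1.69480 = 0.2990
Extrapolate from 550.0 ft to 928.0 ft: V₃ = 24.4 × (928.0/550.0)^0.2990 = 24.4 × 1.1693 = 28.5310 m/s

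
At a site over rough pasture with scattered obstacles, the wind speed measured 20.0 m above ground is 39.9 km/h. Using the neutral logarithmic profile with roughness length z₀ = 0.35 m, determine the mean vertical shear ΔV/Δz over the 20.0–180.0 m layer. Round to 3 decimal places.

Log law: V₂ = V₁ · ln(z₂/z₀)/ln(z₁/z₀) = 39.9 × 6.2428/4.0456 = 61.5705 km/h
ΔV/Δz = (61.5705 − 39.9)/(180.0 − 20.0) = 21.6705/160.0000 = 0.13544 km/h/m

0.135 km/h/m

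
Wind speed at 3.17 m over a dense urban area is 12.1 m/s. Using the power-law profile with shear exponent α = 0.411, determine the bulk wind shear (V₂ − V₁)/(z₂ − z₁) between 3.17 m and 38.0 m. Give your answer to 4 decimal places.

0.6168 m/s/m

Power law: V₂ = V₁ · (z₂/z₁)^α = 12.1 × (11.9874)^0.411 = 33.5847 m/s
ΔV/Δz = (33.5847 − 12.1)/(38.0 − 3.17) = 21.4847/34.8300 = 0.61684 m/s/m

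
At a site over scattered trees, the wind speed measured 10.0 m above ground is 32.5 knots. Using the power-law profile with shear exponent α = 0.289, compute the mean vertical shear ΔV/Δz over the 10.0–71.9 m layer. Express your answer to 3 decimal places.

Power law: V₂ = V₁ · (z₂/z₁)^α = 32.5 × (7.1900)^0.289 = 57.4749 knots
ΔV/Δz = (57.4749 − 32.5)/(71.9 − 10.0) = 24.9749/61.9000 = 0.40347 knots/m

0.403 knots/m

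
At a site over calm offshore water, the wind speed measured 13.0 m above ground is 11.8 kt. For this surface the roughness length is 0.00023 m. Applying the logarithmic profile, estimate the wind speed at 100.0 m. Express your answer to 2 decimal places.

14.00 kt

Log law: V(z) ∝ ln(z/z₀), so V₂/V₁ = ln(z₂/z₀) / ln(z₁/z₀).
ln(100.0/0.00023) = 12.9826, ln(13.0/0.00023) = 10.9424
V₂ = 11.8 × 12.9826/10.9424 = 11.8 × 1.1865 = 14.0001 kt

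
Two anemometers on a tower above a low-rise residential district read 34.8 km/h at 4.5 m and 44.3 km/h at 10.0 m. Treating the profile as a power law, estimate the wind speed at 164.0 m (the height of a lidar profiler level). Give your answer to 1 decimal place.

First find α: α = ln(V₂/V₁)/ln(z₂/z₁) = ln(44.3/34.8)/ln(10.0/4.5) = 0.24137/0.79851 = 0.3023
Extrapolate from 10.0 m to 164.0 m: V₃ = 44.3 × (164.0/10.0)^0.3023 = 44.3 × 2.3292 = 103.1854 km/h

103.2 km/h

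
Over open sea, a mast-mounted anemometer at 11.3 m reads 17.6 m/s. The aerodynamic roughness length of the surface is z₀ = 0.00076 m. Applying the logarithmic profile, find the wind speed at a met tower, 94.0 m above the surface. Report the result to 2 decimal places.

21.48 m/s

Log law: V(z) ∝ ln(z/z₀), so V₂/V₁ = ln(z₂/z₀) / ln(z₁/z₀).
ln(94.0/0.00076) = 11.7255, ln(11.3/0.00076) = 9.6070
V₂ = 17.6 × 11.7255/9.6070 = 17.6 × 1.2205 = 21.4811 m/s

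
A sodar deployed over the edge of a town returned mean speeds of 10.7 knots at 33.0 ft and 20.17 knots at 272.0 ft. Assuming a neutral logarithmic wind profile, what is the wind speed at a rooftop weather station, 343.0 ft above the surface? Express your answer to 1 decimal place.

21.2 knots

Log law: V ∝ ln(z/z₀). From the pair, with r = V₁/V₂ = 0.53049,
ln z₀ = (ln z₁ − r·ln z₂)/(1 − r) = (3.4965 − 0.53049×5.6058)/0.46951 = 1.1132 → z₀ = 3.044 ft
V₃ = V₁ · ln(z₃/z₀)/ln(z₁/z₀) = 10.7 × 4.7245/2.3833 = 21.2113 knots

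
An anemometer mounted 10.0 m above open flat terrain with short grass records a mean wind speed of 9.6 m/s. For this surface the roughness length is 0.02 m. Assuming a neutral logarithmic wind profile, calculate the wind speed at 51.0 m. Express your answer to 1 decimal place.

Log law: V(z) ∝ ln(z/z₀), so V₂/V₁ = ln(z₂/z₀) / ln(z₁/z₀).
ln(51.0/0.02) = 7.8438, ln(10.0/0.02) = 6.2146
V₂ = 9.6 × 7.8438/6.2146 = 9.6 × 1.2622 = 12.1168 m/s

12.1 m/s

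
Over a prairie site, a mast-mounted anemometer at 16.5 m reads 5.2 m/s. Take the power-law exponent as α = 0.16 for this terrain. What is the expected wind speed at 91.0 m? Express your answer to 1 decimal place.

Power-law profile: V₂ = V₁ · (z₂/z₁)^α
V₂ = 5.2 × (91.0/16.5)^0.16 = 5.2 × (5.5152)^0.16
    = 5.2 × 1.3142 = 6.8336 m/s

6.8 m/s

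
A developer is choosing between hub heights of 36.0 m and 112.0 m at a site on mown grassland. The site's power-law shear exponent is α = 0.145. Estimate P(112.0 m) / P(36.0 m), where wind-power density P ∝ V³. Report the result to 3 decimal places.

1.638

Speed ratio: V_B/V_A = (z_B/z_A)^α = (112.0/36.0)^0.145 = (3.1111)^0.145 = 1.17889
Power-density ratio: P_B/P_A = (V_B/V_A)³ = (1.17889)³ = 1.63839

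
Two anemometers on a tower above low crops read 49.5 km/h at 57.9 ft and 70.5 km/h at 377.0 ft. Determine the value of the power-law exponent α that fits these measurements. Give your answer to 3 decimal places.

α ≈ 0.189

Power law: V₂/V₁ = (z₂/z₁)^α ⇒ α = ln(V₂/V₁) / ln(z₂/z₁)
α = ln(70.5/49.5) / ln(377.0/57.9) = ln(1.4242) / ln(6.5112)
  = 0.35364 / 1.87353 = 0.18876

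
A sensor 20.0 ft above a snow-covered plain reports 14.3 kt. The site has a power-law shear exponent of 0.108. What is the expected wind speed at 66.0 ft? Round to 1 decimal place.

Power-law profile: V₂ = V₁ · (z₂/z₁)^α
V₂ = 14.3 × (66.0/20.0)^0.108 = 14.3 × (3.3000)^0.108
    = 14.3 × 1.1376 = 16.2681 kt

16.3 kt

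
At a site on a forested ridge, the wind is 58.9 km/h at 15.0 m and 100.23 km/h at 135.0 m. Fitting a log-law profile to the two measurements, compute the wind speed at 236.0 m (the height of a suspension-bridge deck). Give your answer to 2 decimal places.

110.74 km/h

Log law: V ∝ ln(z/z₀). From the pair, with r = V₁/V₂ = 0.58765,
ln z₀ = (ln z₁ − r·ln z₂)/(1 − r) = (2.7081 − 0.58765×4.9053)/0.41235 = -0.4232 → z₀ = 0.6549 m
V₃ = V₁ · ln(z₃/z₀)/ln(z₁/z₀) = 58.9 × 5.8871/3.1313 = 110.7365 km/h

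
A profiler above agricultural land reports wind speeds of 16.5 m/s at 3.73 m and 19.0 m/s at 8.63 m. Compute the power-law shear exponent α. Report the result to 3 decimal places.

Power law: V₂/V₁ = (z₂/z₁)^α ⇒ α = ln(V₂/V₁) / ln(z₂/z₁)
α = ln(19.0/16.5) / ln(8.63/3.73) = ln(1.1515) / ln(2.3137)
  = 0.14108 / 0.83884 = 0.16818

α ≈ 0.168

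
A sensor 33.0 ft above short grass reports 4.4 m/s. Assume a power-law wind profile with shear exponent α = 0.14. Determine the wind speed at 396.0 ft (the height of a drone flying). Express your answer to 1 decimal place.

Power-law profile: V₂ = V₁ · (z₂/z₁)^α
V₂ = 4.4 × (396.0/33.0)^0.14 = 4.4 × (12.0000)^0.14
    = 4.4 × 1.4161 = 6.2307 m/s

6.2 m/s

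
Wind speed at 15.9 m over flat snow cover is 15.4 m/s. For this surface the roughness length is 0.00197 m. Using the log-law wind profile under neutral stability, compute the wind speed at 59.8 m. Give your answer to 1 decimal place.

Log law: V(z) ∝ ln(z/z₀), so V₂/V₁ = ln(z₂/z₀) / ln(z₁/z₀).
ln(59.8/0.00197) = 10.3207, ln(15.9/0.00197) = 8.9960
V₂ = 15.4 × 10.3207/8.9960 = 15.4 × 1.1473 = 17.6677 m/s

17.7 m/s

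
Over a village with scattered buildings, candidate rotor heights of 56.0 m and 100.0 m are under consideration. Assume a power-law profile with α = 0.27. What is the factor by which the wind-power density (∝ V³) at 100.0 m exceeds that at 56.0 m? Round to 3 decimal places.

1.599

Speed ratio: V_B/V_A = (z_B/z_A)^α = (100.0/56.0)^0.27 = (1.7857)^0.27 = 1.16947
Power-density ratio: P_B/P_A = (V_B/V_A)³ = (1.16947)³ = 1.59944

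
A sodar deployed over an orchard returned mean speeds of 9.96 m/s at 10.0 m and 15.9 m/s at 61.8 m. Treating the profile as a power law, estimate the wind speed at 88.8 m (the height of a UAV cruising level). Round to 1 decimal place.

17.5 m/s

First find α: α = ln(V₂/V₁)/ln(z₂/z₁) = ln(15.9/9.96)/ln(61.8/10.0) = 0.46774/1.82132 = 0.2568
Extrapolate from 61.8 m to 88.8 m: V₃ = 15.9 × (88.8/61.8)^0.2568 = 15.9 × 1.0976 = 17.4512 m/s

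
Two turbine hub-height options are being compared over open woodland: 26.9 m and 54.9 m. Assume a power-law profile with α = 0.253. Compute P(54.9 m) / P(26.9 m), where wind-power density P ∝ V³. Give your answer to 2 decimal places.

1.72

Speed ratio: V_B/V_A = (z_B/z_A)^α = (54.9/26.9)^0.253 = (2.0409)^0.253 = 1.19780
Power-density ratio: P_B/P_A = (V_B/V_A)³ = (1.19780)³ = 1.71852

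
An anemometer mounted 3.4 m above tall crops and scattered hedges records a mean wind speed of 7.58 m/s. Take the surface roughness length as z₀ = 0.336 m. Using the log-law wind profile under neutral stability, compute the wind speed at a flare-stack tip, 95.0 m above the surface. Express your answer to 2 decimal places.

18.49 m/s

Log law: V(z) ∝ ln(z/z₀), so V₂/V₁ = ln(z₂/z₀) / ln(z₁/z₀).
ln(95.0/0.336) = 5.6445, ln(3.4/0.336) = 2.3144
V₂ = 7.58 × 5.6445/2.3144 = 7.58 × 2.4388 = 18.4865 m/s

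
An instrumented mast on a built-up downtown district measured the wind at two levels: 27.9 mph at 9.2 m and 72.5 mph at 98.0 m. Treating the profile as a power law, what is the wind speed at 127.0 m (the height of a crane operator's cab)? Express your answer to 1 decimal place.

First find α: α = ln(V₂/V₁)/ln(z₂/z₁) = ln(72.5/27.9)/ln(98.0/9.2) = 0.95496/2.36576 = 0.4037
Extrapolate from 98.0 m to 127.0 m: V₃ = 72.5 × (127.0/98.0)^0.4037 = 72.5 × 1.1103 = 80.4972 mph

80.5 mph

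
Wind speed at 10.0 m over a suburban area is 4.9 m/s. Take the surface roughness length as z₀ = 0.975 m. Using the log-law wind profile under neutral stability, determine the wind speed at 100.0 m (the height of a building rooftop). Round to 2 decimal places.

9.75 m/s

Log law: V(z) ∝ ln(z/z₀), so V₂/V₁ = ln(z₂/z₀) / ln(z₁/z₀).
ln(100.0/0.975) = 4.6305, ln(10.0/0.975) = 2.3279
V₂ = 4.9 × 4.6305/2.3279 = 4.9 × 1.9891 = 9.7467 m/s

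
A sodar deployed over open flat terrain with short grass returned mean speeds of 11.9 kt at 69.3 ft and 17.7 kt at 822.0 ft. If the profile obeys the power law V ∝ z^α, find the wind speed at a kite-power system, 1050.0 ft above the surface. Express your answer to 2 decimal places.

18.41 kt

First find α: α = ln(V₂/V₁)/ln(z₂/z₁) = ln(17.7/11.9)/ln(822.0/69.3) = 0.39703/2.47330 = 0.1605
Extrapolate from 822.0 ft to 1050.0 ft: V₃ = 17.7 × (1050.0/822.0)^0.1605 = 17.7 × 1.0401 = 18.4094 kt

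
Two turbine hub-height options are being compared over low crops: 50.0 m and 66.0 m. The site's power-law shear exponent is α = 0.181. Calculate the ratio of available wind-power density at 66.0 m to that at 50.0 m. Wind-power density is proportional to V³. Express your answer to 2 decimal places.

1.16

Speed ratio: V_B/V_A = (z_B/z_A)^α = (66.0/50.0)^0.181 = (1.3200)^0.181 = 1.05154
Power-density ratio: P_B/P_A = (V_B/V_A)³ = (1.05154)³ = 1.16271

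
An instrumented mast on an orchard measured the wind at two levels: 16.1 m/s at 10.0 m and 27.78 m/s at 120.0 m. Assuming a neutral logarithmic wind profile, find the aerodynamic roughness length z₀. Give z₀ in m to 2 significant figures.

z₀ ≈ 0.33 m

Log law: V(z) ∝ ln(z/z₀). With r = V₁/V₂ = 16.1/27.78 = 0.57955,
r · ln(z₂/z₀) = ln(z₁/z₀) ⇒ ln z₀ = (ln z₁ − r·ln z₂)/(1 − r)
ln z₀ = (2.30259 − 0.57955×4.78749) / 0.42045 = -1.1227
z₀ = exp(-1.1227) = 0.3254 m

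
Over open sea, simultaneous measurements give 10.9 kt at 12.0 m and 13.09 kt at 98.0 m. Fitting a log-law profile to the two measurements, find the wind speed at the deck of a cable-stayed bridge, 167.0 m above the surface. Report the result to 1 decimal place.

13.6 kt

Log law: V ∝ ln(z/z₀). From the pair, with r = V₁/V₂ = 0.83270,
ln z₀ = (ln z₁ − r·ln z₂)/(1 − r) = (2.4849 − 0.83270×4.5850)/0.16730 = -7.9675 → z₀ = 0.0003466 m
V₃ = V₁ · ln(z₃/z₀)/ln(z₁/z₀) = 10.9 × 13.0854/10.4524 = 13.6459 kt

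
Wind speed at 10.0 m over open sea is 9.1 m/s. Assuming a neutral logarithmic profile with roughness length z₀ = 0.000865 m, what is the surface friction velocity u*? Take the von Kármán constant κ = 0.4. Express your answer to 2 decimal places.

u* ≈ 0.39 m/s

Log law: V(z) = (u*/κ) · ln(z/z₀) ⇒ u* = κ · V / ln(z/z₀)
u* = 0.4 × 9.1 / ln(10.0/0.000865) = 0.4 × 9.1 / 9.3554
   = 3.6400 / 9.3554 = 0.3891 m/s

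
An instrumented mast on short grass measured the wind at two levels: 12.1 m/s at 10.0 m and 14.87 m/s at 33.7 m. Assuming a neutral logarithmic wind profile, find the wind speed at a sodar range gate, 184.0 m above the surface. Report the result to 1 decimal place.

18.7 m/s

Log law: V ∝ ln(z/z₀). From the pair, with r = V₁/V₂ = 0.81372,
ln z₀ = (ln z₁ − r·ln z₂)/(1 − r) = (2.3026 − 0.81372×3.5175)/0.18628 = -3.0044 → z₀ = 0.04957 m
V₃ = V₁ · ln(z₃/z₀)/ln(z₁/z₀) = 12.1 × 8.2194/5.3070 = 18.7402 m/s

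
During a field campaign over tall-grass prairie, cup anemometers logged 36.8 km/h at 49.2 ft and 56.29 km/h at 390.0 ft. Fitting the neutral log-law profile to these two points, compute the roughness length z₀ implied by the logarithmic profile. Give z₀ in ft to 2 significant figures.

z₀ ≈ 0.99 ft

Log law: V(z) ∝ ln(z/z₀). With r = V₁/V₂ = 36.8/56.29 = 0.65376,
r · ln(z₂/z₀) = ln(z₁/z₀) ⇒ ln z₀ = (ln z₁ − r·ln z₂)/(1 − r)
ln z₀ = (3.89589 − 0.65376×5.96615) / 0.34624 = -0.0131
z₀ = exp(-0.0131) = 0.9870 ft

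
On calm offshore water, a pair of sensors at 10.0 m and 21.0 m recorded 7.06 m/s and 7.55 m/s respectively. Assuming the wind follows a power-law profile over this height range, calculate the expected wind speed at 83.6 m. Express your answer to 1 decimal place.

First find α: α = ln(V₂/V₁)/ln(z₂/z₁) = ln(7.55/7.06)/ln(21.0/10.0) = 0.06710/0.74194 = 0.0904
Extrapolate from 21.0 m to 83.6 m: V₃ = 7.55 × (83.6/21.0)^0.0904 = 7.55 × 1.1331 = 8.5548 m/s

8.6 m/s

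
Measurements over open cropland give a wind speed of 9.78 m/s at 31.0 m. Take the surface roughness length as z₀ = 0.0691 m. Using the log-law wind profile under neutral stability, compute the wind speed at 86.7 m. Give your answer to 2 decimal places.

Log law: V(z) ∝ ln(z/z₀), so V₂/V₁ = ln(z₂/z₀) / ln(z₁/z₀).
ln(86.7/0.0691) = 7.1347, ln(31.0/0.0691) = 6.1062
V₂ = 9.78 × 7.1347/6.1062 = 9.78 × 1.1684 = 11.4272 m/s

11.43 m/s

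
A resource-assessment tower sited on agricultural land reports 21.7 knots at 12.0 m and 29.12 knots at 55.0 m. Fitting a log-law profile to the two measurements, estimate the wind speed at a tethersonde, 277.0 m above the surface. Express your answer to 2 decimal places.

Log law: V ∝ ln(z/z₀). From the pair, with r = V₁/V₂ = 0.74519,
ln z₀ = (ln z₁ − r·ln z₂)/(1 − r) = (2.4849 − 0.74519×4.0073)/0.25481 = -1.9675 → z₀ = 0.1398 m
V₃ = V₁ · ln(z₃/z₀)/ln(z₁/z₀) = 21.7 × 7.5915/4.4524 = 36.9994 knots

37.00 knots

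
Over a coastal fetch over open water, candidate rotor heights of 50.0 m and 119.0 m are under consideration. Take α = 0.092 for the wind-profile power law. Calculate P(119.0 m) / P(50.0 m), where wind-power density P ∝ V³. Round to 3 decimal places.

1.270

Speed ratio: V_B/V_A = (z_B/z_A)^α = (119.0/50.0)^0.092 = (2.3800)^0.092 = 1.08304
Power-density ratio: P_B/P_A = (V_B/V_A)³ = (1.08304)³ = 1.27038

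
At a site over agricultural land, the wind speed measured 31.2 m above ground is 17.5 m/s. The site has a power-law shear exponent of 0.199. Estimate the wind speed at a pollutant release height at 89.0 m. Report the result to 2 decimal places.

Power-law profile: V₂ = V₁ · (z₂/z₁)^α
V₂ = 17.5 × (89.0/31.2)^0.199 = 17.5 × (2.8526)^0.199
    = 17.5 × 1.2319 = 21.5591 m/s

21.56 m/s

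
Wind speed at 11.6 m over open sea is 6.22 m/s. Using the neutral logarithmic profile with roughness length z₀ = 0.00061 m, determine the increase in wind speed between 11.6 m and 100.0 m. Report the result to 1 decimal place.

1.4 m/s

Log law: V₂ = V₁ · ln(z₂/z₀)/ln(z₁/z₀) = 6.22 × 12.0072/9.8531 = 7.5799 m/s
ΔV = 7.5799 − 6.22 = 1.3599 m/s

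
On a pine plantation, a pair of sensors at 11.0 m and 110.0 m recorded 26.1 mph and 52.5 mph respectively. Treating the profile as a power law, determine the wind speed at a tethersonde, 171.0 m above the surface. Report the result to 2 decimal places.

First find α: α = ln(V₂/V₁)/ln(z₂/z₁) = ln(52.5/26.1)/ln(110.0/11.0) = 0.69888/2.30259 = 0.3035
Extrapolate from 110.0 m to 171.0 m: V₃ = 52.5 × (171.0/110.0)^0.3035 = 52.5 × 1.1433 = 60.0226 mph

60.02 mph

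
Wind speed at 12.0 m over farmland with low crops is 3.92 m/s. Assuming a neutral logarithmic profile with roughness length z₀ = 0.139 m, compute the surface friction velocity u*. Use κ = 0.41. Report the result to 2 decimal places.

u* ≈ 0.36 m/s

Log law: V(z) = (u*/κ) · ln(z/z₀) ⇒ u* = κ · V / ln(z/z₀)
u* = 0.41 × 3.92 / ln(12.0/0.139) = 0.41 × 3.92 / 4.4582
   = 1.6072 / 4.4582 = 0.3605 m/s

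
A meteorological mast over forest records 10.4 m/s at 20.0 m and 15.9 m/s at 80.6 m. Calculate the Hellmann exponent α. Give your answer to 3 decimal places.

α ≈ 0.305

Power law: V₂/V₁ = (z₂/z₁)^α ⇒ α = ln(V₂/V₁) / ln(z₂/z₁)
α = ln(15.9/10.4) / ln(80.6/20.0) = ln(1.5288) / ln(4.0300)
  = 0.42451 / 1.39377 = 0.30458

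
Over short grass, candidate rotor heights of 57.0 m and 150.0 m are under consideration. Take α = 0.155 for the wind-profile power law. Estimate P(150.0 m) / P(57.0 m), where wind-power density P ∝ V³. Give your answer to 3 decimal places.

Speed ratio: V_B/V_A = (z_B/z_A)^α = (150.0/57.0)^0.155 = (2.6316)^0.155 = 1.16181
Power-density ratio: P_B/P_A = (V_B/V_A)³ = (1.16181)³ = 1.56820

1.568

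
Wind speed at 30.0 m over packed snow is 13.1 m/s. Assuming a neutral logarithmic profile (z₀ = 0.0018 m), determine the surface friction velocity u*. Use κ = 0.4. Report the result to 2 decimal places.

u* ≈ 0.54 m/s

Log law: V(z) = (u*/κ) · ln(z/z₀) ⇒ u* = κ · V / ln(z/z₀)
u* = 0.4 × 13.1 / ln(30.0/0.0018) = 0.4 × 13.1 / 9.7212
   = 5.2400 / 9.7212 = 0.5390 m/s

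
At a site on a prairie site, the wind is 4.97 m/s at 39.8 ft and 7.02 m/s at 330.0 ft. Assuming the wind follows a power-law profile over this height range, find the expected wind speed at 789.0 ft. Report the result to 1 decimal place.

First find α: α = ln(V₂/V₁)/ln(z₂/z₁) = ln(7.02/4.97)/ln(330.0/39.8) = 0.34534/2.11523 = 0.1633
Extrapolate from 330.0 ft to 789.0 ft: V₃ = 7.02 × (789.0/330.0)^0.1633 = 7.02 × 1.1529 = 8.0936 m/s

8.1 m/s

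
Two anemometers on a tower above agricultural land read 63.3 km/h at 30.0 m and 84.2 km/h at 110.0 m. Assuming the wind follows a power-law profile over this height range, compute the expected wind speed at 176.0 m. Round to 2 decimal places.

93.35 km/h

First find α: α = ln(V₂/V₁)/ln(z₂/z₁) = ln(84.2/63.3)/ln(110.0/30.0) = 0.28531/1.29928 = 0.2196
Extrapolate from 110.0 m to 176.0 m: V₃ = 84.2 × (176.0/110.0)^0.2196 = 84.2 × 1.1087 = 93.3544 km/h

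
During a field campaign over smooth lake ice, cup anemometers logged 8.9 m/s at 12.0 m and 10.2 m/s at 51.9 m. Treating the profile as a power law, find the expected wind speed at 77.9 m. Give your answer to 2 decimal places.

10.59 m/s

First find α: α = ln(V₂/V₁)/ln(z₂/z₁) = ln(10.2/8.9)/ln(51.9/12.0) = 0.13634/1.46441 = 0.0931
Extrapolate from 51.9 m to 77.9 m: V₃ = 10.2 × (77.9/51.9)^0.0931 = 10.2 × 1.0385 = 10.5930 m/s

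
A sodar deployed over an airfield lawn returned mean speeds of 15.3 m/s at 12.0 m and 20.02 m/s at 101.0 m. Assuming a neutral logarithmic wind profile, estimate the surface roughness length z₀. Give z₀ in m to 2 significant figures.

z₀ ≈ 0.012 m

Log law: V(z) ∝ ln(z/z₀). With r = V₁/V₂ = 15.3/20.02 = 0.76424,
r · ln(z₂/z₀) = ln(z₁/z₀) ⇒ ln z₀ = (ln z₁ − r·ln z₂)/(1 − r)
ln z₀ = (2.48491 − 0.76424×4.61512) / 0.23576 = -4.4202
z₀ = exp(-4.4202) = 0.01203 m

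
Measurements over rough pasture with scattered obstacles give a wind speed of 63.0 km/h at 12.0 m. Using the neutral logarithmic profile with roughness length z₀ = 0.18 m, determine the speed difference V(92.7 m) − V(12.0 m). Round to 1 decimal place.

Log law: V₂ = V₁ · ln(z₂/z₀)/ln(z₁/z₀) = 63.0 × 6.2442/4.1997 = 93.6691 km/h
ΔV = 93.6691 − 63.0 = 30.6691 km/h

30.7 km/h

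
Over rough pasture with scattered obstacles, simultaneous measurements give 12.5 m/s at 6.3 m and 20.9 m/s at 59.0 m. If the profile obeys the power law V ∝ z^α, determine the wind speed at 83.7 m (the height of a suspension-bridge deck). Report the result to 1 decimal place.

First find α: α = ln(V₂/V₁)/ln(z₂/z₁) = ln(20.9/12.5)/ln(59.0/6.3) = 0.51402/2.23699 = 0.2298
Extrapolate from 59.0 m to 83.7 m: V₃ = 20.9 × (83.7/59.0)^0.2298 = 20.9 × 1.0837 = 22.6487 m/s

22.6 m/s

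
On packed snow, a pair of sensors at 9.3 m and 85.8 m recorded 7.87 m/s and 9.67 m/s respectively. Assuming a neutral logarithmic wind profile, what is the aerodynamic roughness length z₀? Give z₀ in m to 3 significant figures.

z₀ ≈ 0.000561 m

Log law: V(z) ∝ ln(z/z₀). With r = V₁/V₂ = 7.87/9.67 = 0.81386,
r · ln(z₂/z₀) = ln(z₁/z₀) ⇒ ln z₀ = (ln z₁ − r·ln z₂)/(1 − r)
ln z₀ = (2.23001 − 0.81386×4.45202) / 0.18614 = -7.4851
z₀ = exp(-7.4851) = 0.0005614 m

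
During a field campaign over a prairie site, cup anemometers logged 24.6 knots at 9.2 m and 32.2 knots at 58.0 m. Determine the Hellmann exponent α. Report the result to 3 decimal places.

α ≈ 0.146

Power law: V₂/V₁ = (z₂/z₁)^α ⇒ α = ln(V₂/V₁) / ln(z₂/z₁)
α = ln(32.2/24.6) / ln(58.0/9.2) = ln(1.3089) / ln(6.3043)
  = 0.26922 / 1.84124 = 0.14622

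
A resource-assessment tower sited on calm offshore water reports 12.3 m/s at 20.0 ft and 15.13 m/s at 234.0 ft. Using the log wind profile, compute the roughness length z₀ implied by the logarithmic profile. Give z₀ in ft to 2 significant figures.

Log law: V(z) ∝ ln(z/z₀). With r = V₁/V₂ = 12.3/15.13 = 0.81295,
r · ln(z₂/z₀) = ln(z₁/z₀) ⇒ ln z₀ = (ln z₁ − r·ln z₂)/(1 − r)
ln z₀ = (2.99573 − 0.81295×5.45532) / 0.18705 = -7.6944
z₀ = exp(-7.6944) = 0.0004554 ft

z₀ ≈ 0.00046 ft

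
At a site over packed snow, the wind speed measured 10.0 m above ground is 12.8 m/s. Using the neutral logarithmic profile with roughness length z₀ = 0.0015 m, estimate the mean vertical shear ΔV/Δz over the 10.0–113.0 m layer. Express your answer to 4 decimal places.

Log law: V₂ = V₁ · ln(z₂/z₀)/ln(z₁/z₀) = 12.8 × 11.2297/8.8049 = 16.3250 m/s
ΔV/Δz = (16.3250 − 12.8)/(113.0 − 10.0) = 3.5250/103.0000 = 0.03422 m/s/m

0.0342 m/s/m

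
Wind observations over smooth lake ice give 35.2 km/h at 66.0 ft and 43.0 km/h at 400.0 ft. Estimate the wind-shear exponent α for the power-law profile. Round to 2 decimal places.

Power law: V₂/V₁ = (z₂/z₁)^α ⇒ α = ln(V₂/V₁) / ln(z₂/z₁)
α = ln(43.0/35.2) / ln(400.0/66.0) = ln(1.2216) / ln(6.0606)
  = 0.20015 / 1.80181 = 0.11108

α ≈ 0.11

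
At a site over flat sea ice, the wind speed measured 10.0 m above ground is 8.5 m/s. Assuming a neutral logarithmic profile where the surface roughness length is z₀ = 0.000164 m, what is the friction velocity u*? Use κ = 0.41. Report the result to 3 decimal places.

Log law: V(z) = (u*/κ) · ln(z/z₀) ⇒ u* = κ · V / ln(z/z₀)
u* = 0.41 × 8.5 / ln(10.0/0.000164) = 0.41 × 8.5 / 11.0182
   = 3.4850 / 11.0182 = 0.3163 m/s

u* ≈ 0.316 m/s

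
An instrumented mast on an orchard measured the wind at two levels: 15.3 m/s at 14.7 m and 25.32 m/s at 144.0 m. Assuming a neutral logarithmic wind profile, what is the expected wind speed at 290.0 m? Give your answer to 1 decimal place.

28.4 m/s

Log law: V ∝ ln(z/z₀). From the pair, with r = V₁/V₂ = 0.60427,
ln z₀ = (ln z₁ − r·ln z₂)/(1 − r) = (2.6878 − 0.60427×4.9698)/0.39573 = -0.7966 → z₀ = 0.4509 m
V₃ = V₁ · ln(z₃/z₀)/ln(z₁/z₀) = 15.3 × 6.4665/3.4844 = 28.3940 m/s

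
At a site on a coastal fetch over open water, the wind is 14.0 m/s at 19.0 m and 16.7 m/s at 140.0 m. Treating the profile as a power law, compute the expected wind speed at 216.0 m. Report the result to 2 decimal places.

17.35 m/s

First find α: α = ln(V₂/V₁)/ln(z₂/z₁) = ln(16.7/14.0)/ln(140.0/19.0) = 0.17635/1.99720 = 0.0883
Extrapolate from 140.0 m to 216.0 m: V₃ = 16.7 × (216.0/140.0)^0.0883 = 16.7 × 1.0390 = 17.3518 m/s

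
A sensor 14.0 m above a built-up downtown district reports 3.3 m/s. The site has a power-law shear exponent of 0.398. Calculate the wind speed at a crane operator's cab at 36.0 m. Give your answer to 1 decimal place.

4.8 m/s

Power-law profile: V₂ = V₁ · (z₂/z₁)^α
V₂ = 3.3 × (36.0/14.0)^0.398 = 3.3 × (2.5714)^0.398
    = 3.3 × 1.4563 = 4.8058 m/s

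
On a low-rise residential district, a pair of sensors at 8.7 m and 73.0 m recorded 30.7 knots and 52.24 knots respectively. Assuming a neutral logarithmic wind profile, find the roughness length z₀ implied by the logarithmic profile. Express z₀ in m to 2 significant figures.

Log law: V(z) ∝ ln(z/z₀). With r = V₁/V₂ = 30.7/52.24 = 0.58767,
r · ln(z₂/z₀) = ln(z₁/z₀) ⇒ ln z₀ = (ln z₁ − r·ln z₂)/(1 − r)
ln z₀ = (2.16332 − 0.58767×4.29046) / 0.41233 = -0.8684
z₀ = exp(-0.8684) = 0.4196 m

z₀ ≈ 0.42 m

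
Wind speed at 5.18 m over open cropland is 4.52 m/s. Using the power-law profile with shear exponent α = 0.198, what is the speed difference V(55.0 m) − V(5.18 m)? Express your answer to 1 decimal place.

2.7 m/s

Power law: V₂ = V₁ · (z₂/z₁)^α = 4.52 × (10.6178)^0.198 = 7.2159 m/s
ΔV = 7.2159 − 4.52 = 2.6959 m/s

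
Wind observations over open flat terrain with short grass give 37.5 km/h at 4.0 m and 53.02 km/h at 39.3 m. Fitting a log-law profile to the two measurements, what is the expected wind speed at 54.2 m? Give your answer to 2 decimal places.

55.20 km/h

Log law: V ∝ ln(z/z₀). From the pair, with r = V₁/V₂ = 0.70728,
ln z₀ = (ln z₁ − r·ln z₂)/(1 − r) = (1.3863 − 0.70728×3.6712)/0.29272 = -4.1346 → z₀ = 0.01601 m
V₃ = V₁ · ln(z₃/z₀)/ln(z₁/z₀) = 37.5 × 8.1273/5.5209 = 55.2034 km/h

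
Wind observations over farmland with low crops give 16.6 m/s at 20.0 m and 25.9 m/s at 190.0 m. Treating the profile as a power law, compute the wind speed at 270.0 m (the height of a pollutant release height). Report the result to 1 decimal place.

27.8 m/s

First find α: α = ln(V₂/V₁)/ln(z₂/z₁) = ln(25.9/16.6)/ln(190.0/20.0) = 0.44484/2.25129 = 0.1976
Extrapolate from 190.0 m to 270.0 m: V₃ = 25.9 × (270.0/190.0)^0.1976 = 25.9 × 1.0719 = 27.7622 m/s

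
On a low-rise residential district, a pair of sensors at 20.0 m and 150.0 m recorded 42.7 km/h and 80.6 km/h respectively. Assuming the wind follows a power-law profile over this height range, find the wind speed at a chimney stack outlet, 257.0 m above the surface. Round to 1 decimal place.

95.5 km/h

First find α: α = ln(V₂/V₁)/ln(z₂/z₁) = ln(80.6/42.7)/ln(150.0/20.0) = 0.63530/2.01490 = 0.3153
Extrapolate from 150.0 m to 257.0 m: V₃ = 80.6 × (257.0/150.0)^0.3153 = 80.6 × 1.1850 = 95.5137 km/h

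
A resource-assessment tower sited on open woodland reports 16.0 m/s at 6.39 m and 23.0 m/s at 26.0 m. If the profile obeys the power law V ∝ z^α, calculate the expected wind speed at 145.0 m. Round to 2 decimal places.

35.87 m/s

First find α: α = ln(V₂/V₁)/ln(z₂/z₁) = ln(23.0/16.0)/ln(26.0/6.39) = 0.36291/1.40336 = 0.2586
Extrapolate from 26.0 m to 145.0 m: V₃ = 23.0 × (145.0/26.0)^0.2586 = 23.0 × 1.5596 = 35.8710 m/s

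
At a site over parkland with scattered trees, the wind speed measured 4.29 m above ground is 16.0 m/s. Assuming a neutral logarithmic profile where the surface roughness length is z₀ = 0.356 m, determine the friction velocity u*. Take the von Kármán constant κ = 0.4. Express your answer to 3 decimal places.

u* ≈ 2.571 m/s

Log law: V(z) = (u*/κ) · ln(z/z₀) ⇒ u* = κ · V / ln(z/z₀)
u* = 0.4 × 16.0 / ln(4.29/0.356) = 0.4 × 16.0 / 2.4891
   = 6.4000 / 2.4891 = 2.5712 m/s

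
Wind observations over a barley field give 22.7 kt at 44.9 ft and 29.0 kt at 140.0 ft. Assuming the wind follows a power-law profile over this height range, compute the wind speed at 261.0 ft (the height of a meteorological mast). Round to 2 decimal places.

First find α: α = ln(V₂/V₁)/ln(z₂/z₁) = ln(29.0/22.7)/ln(140.0/44.9) = 0.24493/1.13720 = 0.2154
Extrapolate from 140.0 ft to 261.0 ft: V₃ = 29.0 × (261.0/140.0)^0.2154 = 29.0 × 1.1436 = 33.1635 kt

33.16 kt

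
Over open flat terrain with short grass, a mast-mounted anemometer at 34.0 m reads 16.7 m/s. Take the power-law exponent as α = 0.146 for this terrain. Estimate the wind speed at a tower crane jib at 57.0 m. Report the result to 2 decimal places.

Power-law profile: V₂ = V₁ · (z₂/z₁)^α
V₂ = 16.7 × (57.0/34.0)^0.146 = 16.7 × (1.6765)^0.146
    = 16.7 × 1.0784 = 18.0085 m/s

18.01 m/s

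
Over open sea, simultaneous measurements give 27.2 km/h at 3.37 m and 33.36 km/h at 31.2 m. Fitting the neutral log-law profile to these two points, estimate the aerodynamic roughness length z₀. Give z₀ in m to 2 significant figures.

Log law: V(z) ∝ ln(z/z₀). With r = V₁/V₂ = 27.2/33.36 = 0.81535,
r · ln(z₂/z₀) = ln(z₁/z₀) ⇒ ln z₀ = (ln z₁ − r·ln z₂)/(1 − r)
ln z₀ = (1.21491 − 0.81535×3.44042) / 0.18465 = -8.6120
z₀ = exp(-8.6120) = 0.0001819 m

z₀ ≈ 0.00018 m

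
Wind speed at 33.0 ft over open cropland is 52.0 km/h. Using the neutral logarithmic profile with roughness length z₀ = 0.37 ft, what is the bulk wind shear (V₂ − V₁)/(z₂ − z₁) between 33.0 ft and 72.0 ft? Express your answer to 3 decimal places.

Log law: V₂ = V₁ · ln(z₂/z₀)/ln(z₁/z₀) = 52.0 × 5.2709/4.4908 = 61.0337 km/h
ΔV/Δz = (61.0337 − 52.0)/(72.0 − 33.0) = 9.0337/39.0000 = 0.23163 km/h/ft

0.232 km/h/ft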